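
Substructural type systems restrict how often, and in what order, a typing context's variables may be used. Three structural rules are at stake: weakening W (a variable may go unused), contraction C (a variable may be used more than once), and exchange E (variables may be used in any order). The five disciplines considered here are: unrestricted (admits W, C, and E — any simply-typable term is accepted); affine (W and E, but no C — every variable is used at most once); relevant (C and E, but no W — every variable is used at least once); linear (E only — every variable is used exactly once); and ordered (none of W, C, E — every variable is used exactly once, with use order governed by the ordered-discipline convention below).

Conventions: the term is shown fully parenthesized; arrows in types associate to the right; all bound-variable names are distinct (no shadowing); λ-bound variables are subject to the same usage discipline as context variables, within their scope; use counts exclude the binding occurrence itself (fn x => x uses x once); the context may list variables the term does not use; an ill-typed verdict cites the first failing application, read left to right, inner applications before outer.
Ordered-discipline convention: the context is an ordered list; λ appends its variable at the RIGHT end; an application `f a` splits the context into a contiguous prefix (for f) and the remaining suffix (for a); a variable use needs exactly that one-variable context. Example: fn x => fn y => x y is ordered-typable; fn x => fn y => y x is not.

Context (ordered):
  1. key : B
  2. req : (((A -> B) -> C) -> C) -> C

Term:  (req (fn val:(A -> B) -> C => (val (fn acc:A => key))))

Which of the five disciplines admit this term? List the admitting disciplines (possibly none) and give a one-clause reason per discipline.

admitted in: affine, unrestricted
variable uses: key: 1×; req: 1×; val (λ-bound): 1×; acc (λ-bound): 0×
left-to-right use order: req, val, key
typing: the term checks, with type C
ordered ✗ (needs weakening: acc unused)
linear ✗ (needs weakening: acc unused)
affine ✓ (no duplicate uses among key, req, val, acc)
relevant ✗ (needs weakening: acc unused)
unrestricted ✓ (simply typable at C; W, C, E all held)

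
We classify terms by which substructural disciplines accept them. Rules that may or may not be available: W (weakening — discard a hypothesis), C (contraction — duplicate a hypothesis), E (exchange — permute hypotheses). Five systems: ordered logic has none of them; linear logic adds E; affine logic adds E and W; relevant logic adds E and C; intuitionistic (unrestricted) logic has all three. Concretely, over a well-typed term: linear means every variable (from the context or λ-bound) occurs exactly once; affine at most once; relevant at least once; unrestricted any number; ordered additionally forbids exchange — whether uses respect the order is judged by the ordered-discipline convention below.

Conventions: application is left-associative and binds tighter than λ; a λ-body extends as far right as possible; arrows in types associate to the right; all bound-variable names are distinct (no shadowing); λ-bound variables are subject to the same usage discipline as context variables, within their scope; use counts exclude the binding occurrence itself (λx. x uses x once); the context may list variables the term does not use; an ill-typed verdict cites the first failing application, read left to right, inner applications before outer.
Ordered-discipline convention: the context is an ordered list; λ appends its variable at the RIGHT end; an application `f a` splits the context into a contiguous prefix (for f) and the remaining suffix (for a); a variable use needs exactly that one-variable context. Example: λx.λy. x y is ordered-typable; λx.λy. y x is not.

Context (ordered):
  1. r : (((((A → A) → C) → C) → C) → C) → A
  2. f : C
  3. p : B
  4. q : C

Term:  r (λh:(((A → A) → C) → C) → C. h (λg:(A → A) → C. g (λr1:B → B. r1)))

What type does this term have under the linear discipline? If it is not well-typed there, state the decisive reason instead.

not well-typed under linear — a type mismatch blocks all five
variable uses: r ×1; f ×0; p ×0; q ×0; h (bound) ×1; g (bound) ×1; r1 (bound) ×1
uses in reading order: r, h, g, r1
typing: ill-typed: argument of type (B → B) → B → B where A → A is required
all disciplines: ordered ✗ | linear ✗ | affine ✗ | relevant ✗ | unrestricted ✗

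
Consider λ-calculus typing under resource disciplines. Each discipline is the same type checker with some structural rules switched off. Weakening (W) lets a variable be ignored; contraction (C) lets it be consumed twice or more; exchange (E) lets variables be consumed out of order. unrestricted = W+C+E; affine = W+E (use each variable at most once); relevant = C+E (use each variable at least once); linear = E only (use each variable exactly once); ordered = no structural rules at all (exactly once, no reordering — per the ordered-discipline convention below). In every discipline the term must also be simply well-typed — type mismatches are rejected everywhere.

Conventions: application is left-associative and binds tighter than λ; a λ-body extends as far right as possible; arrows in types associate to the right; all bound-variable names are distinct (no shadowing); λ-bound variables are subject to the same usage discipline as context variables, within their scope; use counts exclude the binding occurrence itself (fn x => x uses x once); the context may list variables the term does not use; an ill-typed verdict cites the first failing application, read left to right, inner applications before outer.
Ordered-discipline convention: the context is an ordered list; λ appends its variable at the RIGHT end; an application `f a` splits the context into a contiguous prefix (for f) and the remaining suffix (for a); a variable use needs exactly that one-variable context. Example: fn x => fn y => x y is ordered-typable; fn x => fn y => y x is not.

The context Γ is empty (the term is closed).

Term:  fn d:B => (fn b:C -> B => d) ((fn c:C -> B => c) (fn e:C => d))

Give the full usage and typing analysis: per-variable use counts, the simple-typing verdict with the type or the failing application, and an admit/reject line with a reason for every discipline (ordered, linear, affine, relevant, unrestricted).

use counts: d [bound]: 2, b [bound]: 0, c [bound]: 1, e [bound]: 0
order of uses: d, c, d
typing: well-typed at B -> B
ordered: ✗ — repeated use of d ×2; needs weakening: b, e unused
linear: ✗ — repeated use of d ×2; needs weakening: b, e unused
affine: ✗ — repeated use of d ×2
relevant: ✗ — needs weakening: b, e unused
unrestricted: ✓ — simply typable at B -> B; W, C, E all held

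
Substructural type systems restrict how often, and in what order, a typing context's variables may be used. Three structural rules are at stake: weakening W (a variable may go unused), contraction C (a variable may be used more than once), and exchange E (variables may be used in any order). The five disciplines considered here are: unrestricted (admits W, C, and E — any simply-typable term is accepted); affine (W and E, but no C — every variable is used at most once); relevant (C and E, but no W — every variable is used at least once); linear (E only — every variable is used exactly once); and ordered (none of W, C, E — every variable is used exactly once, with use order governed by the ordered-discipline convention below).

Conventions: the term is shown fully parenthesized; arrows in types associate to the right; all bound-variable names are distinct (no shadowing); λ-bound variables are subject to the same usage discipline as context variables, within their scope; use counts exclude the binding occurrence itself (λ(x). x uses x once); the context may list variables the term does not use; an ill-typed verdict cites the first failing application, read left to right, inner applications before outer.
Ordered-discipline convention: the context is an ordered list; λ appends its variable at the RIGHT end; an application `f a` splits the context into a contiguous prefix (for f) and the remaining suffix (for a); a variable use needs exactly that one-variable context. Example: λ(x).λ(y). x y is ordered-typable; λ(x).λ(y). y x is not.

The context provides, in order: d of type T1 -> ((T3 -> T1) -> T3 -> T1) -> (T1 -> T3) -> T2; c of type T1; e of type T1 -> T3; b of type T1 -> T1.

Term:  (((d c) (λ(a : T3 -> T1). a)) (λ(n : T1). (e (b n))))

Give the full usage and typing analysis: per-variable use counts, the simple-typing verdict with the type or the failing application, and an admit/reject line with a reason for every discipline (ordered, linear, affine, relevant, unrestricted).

usage: d: 1, c: 1, e: 1, b: 1, a (λ-bound): 1, n (λ-bound): 1
uses in reading order: d, c, a, e, b, n
typing: well-typed at T2
ordered: ✓ — d, c, e, b, a, n once each; derivable with no W/C/E
linear: ✓ — each of d, c, e, b, a, n used exactly once
affine: ✓ — no duplicate uses among d, c, e, b, a, n
relevant: ✓ — d, c, e, b, a, n: all used, weakening unneeded
unrestricted: ✓ — type-checks (T2) and nothing is barred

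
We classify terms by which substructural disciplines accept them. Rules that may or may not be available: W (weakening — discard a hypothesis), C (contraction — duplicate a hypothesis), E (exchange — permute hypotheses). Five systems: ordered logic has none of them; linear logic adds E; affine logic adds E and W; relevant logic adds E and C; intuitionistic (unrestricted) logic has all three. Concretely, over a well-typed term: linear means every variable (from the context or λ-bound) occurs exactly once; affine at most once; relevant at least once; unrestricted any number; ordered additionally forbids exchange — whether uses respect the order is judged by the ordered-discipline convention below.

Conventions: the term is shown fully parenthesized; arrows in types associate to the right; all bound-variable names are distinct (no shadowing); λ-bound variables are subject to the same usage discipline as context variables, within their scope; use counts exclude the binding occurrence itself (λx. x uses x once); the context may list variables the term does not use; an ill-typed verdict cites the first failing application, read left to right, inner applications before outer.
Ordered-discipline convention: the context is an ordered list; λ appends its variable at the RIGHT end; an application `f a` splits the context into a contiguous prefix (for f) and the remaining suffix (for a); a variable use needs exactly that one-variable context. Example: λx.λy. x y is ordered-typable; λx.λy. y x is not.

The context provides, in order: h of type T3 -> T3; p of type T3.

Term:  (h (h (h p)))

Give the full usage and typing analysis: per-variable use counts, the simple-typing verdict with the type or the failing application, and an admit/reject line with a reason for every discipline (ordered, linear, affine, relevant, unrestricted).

usage: h ×3, p ×1
uses in reading order: h, h, h, p
typing: the term checks, with type T3
ordered: ✗ — repeated use of h ×3
linear: ✗ — repeated use of h ×3
affine: ✗ — repeated use of h ×3
relevant: ✓ — h, p: all used, weakening unneeded
unrestricted: ✓ — typability at T3 is all that's needed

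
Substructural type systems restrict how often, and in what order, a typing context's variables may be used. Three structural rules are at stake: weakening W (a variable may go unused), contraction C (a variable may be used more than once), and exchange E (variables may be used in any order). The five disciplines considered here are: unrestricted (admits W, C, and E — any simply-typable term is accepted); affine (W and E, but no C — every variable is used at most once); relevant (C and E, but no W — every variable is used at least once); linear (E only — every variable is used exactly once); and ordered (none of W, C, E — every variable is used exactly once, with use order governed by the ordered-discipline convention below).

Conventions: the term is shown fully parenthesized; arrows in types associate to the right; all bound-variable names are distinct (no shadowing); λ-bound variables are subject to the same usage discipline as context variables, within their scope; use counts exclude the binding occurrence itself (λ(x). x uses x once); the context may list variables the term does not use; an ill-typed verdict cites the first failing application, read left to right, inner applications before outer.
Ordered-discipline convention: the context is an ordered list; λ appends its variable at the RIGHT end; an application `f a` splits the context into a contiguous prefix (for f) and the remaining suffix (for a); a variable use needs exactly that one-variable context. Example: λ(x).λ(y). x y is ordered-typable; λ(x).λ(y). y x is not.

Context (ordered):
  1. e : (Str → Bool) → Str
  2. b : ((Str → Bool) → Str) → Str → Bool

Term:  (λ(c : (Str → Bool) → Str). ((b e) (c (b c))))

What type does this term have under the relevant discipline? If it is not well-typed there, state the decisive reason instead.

term : ((Str → Bool) → Str) → Bool
usage: e=1, b=2, c (bound)=2
use order (left to right): b, e, c, b, c
typing: the term checks, with type ((Str → Bool) → Str) → Bool
summary: ordered ✗ · linear ✗ · affine ✗ · relevant ✓ · unrestricted ✓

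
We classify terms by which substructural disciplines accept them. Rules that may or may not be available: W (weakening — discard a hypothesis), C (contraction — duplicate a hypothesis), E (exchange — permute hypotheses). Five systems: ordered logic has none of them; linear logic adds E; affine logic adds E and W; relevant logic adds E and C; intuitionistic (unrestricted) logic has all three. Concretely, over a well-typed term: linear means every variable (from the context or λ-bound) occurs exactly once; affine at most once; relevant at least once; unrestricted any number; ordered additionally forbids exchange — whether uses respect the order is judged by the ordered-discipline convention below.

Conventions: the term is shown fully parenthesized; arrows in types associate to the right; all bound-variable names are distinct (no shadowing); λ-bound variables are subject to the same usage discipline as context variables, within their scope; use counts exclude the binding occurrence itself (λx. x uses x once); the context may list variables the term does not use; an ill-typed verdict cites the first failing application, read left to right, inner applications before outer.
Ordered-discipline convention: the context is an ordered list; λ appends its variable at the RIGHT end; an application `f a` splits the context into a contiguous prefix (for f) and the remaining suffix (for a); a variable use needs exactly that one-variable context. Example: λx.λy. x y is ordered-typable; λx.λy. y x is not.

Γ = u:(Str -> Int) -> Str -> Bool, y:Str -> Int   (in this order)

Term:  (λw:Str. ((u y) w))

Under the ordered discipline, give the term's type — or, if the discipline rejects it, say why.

term : Str -> Bool
usage: u: 1; y: 1; w (bound): 1
left-to-right use order: u, y, w
typing: well-typed — term : Str -> Bool
across the five disciplines: ordered ✓, linear ✓, affine ✓, relevant ✓, unrestricted ✓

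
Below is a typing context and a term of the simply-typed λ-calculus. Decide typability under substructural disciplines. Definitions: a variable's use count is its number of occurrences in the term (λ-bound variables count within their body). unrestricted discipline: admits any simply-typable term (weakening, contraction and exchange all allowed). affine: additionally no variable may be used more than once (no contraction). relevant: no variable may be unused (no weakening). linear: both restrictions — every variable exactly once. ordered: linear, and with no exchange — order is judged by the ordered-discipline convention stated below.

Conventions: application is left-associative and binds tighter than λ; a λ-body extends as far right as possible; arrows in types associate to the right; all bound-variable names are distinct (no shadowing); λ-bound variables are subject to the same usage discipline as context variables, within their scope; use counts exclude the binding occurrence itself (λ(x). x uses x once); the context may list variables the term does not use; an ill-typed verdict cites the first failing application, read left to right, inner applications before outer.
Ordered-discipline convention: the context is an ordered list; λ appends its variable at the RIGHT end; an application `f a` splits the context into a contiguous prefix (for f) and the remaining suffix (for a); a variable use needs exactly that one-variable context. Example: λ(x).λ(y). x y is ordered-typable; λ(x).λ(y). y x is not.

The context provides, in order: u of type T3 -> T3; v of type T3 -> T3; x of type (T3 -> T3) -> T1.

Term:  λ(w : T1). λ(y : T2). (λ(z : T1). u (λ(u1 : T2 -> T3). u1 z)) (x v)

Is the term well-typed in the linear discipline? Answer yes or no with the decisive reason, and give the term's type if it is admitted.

no — fails simple typing
variable uses: u: 1×, v: 1×, x: 1×, w [bound]: 0×, y [bound]: 0×, z [bound]: 1×, u1 [bound]: 1×
left-to-right use order: u, u1, z, x, v
typing: ill-typed: argument of type T1 where T2 is required
all disciplines: ordered ✗ | linear ✗ | affine ✗ | relevant ✗ | unrestricted ✗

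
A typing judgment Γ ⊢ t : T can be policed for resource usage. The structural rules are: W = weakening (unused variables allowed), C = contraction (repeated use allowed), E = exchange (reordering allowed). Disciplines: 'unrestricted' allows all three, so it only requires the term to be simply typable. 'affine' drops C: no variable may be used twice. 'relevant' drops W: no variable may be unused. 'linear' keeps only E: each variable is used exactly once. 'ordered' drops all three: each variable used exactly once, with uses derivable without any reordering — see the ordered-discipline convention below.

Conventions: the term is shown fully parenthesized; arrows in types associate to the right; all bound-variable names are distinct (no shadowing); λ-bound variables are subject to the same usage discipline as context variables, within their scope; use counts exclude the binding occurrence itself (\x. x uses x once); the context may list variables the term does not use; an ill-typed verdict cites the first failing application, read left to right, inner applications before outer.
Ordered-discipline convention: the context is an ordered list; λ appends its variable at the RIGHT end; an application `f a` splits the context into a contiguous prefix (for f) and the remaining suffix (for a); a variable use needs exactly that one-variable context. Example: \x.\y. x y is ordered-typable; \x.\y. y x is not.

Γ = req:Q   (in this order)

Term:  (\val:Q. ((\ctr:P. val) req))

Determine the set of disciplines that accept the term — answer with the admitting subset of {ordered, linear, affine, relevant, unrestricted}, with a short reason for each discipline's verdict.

admitted in: none
usage: req: 1; val (bound): 1; ctr (bound): 0
order of uses: val, req
typing: ill-typed: argument of type Q where P is required
ordered: ✗ — not simply typable
linear: ✗ — fails simple typing
affine: ✗ — a type mismatch blocks all five
relevant: ✗ — the type mismatch rejects it
unrestricted: ✗ — not simply typable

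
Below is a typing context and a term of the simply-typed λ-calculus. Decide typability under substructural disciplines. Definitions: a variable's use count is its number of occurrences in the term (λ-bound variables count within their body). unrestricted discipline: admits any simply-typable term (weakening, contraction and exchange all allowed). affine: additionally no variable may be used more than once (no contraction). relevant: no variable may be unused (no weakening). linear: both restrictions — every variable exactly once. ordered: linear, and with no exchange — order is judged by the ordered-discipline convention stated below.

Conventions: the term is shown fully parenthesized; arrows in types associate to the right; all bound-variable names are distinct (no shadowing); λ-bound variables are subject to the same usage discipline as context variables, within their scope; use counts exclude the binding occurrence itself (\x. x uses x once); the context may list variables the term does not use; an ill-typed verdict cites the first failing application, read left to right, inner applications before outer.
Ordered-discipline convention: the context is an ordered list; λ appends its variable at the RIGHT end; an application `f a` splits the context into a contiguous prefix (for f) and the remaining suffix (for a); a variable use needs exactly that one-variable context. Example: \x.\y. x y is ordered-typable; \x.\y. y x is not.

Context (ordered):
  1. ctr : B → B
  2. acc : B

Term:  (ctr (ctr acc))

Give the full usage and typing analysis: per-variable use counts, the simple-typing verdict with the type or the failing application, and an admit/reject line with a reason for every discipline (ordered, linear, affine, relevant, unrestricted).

usage: ctr ×2, acc ×1
use order (left to right): ctr, ctr, acc
typing: ✓ — B
ordered: ✗ — uses contraction: ctr ×2
linear: ✗ — uses contraction: ctr ×2
affine: ✗ — uses contraction: ctr ×2
relevant: ✓ — every one of ctr, acc appears
unrestricted: ✓ — well-typed at B; no restrictions here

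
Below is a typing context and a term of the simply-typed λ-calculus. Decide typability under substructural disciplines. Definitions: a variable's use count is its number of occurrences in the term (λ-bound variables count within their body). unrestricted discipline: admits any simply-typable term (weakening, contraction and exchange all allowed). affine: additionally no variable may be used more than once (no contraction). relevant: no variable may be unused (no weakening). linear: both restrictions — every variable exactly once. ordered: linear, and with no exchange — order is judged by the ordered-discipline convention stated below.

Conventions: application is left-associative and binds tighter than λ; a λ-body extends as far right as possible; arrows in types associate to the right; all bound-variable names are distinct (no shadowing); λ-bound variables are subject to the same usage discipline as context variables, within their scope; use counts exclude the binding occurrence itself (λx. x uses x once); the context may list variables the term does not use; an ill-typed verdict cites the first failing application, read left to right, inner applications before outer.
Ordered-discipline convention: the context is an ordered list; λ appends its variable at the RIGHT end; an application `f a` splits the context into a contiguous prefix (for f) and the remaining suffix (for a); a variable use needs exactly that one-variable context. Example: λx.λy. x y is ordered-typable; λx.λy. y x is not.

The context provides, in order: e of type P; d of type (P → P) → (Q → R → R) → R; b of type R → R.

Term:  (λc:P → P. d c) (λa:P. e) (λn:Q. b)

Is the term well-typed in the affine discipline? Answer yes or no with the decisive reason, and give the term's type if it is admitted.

yes — e, d, b, c, a, n: no repeats, contraction unneeded; term : R
usage: e: 1; d: 1; b: 1; c [bound]: 1; a [bound]: 0; n [bound]: 0
left-to-right use order: d, c, e, b
typing: well-typed at R
per-discipline verdicts: ordered ✗ · linear ✗ · affine ✓ · relevant ✗ · unrestricted ✓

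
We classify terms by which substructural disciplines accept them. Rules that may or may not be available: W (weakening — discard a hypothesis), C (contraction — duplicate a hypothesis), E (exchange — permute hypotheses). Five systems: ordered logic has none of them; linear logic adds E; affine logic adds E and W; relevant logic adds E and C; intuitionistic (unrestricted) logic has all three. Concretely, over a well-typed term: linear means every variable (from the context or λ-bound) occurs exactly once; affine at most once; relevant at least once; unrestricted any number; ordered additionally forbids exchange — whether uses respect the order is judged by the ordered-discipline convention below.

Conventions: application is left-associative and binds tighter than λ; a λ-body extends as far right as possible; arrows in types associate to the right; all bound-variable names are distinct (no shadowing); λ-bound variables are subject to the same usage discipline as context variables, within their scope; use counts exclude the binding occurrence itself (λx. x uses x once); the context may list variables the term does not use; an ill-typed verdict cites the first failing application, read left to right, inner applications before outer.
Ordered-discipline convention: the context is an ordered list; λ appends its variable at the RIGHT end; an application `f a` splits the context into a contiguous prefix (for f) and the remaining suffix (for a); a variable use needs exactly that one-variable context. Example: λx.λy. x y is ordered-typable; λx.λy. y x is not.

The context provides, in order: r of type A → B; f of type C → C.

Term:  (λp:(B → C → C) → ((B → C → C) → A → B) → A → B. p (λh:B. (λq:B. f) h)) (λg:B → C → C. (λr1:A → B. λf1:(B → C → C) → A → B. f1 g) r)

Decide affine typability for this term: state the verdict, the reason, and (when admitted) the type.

yes — no duplicate uses among r, f, p, h, q, g, r1, f1; term : ((B → C → C) → A → B) → A → B
use counts: r: 1; f: 1; p [bound]: 1; h [bound]: 1; q [bound]: 0; g [bound]: 1; r1 [bound]: 0; f1 [bound]: 1
use order (left to right): p, f, h, f1, g, r
typing: ✓ — ((B → C → C) → A → B) → A → B
all disciplines: ordered ✗, linear ✗, affine ✓, relevant ✗, unrestricted ✓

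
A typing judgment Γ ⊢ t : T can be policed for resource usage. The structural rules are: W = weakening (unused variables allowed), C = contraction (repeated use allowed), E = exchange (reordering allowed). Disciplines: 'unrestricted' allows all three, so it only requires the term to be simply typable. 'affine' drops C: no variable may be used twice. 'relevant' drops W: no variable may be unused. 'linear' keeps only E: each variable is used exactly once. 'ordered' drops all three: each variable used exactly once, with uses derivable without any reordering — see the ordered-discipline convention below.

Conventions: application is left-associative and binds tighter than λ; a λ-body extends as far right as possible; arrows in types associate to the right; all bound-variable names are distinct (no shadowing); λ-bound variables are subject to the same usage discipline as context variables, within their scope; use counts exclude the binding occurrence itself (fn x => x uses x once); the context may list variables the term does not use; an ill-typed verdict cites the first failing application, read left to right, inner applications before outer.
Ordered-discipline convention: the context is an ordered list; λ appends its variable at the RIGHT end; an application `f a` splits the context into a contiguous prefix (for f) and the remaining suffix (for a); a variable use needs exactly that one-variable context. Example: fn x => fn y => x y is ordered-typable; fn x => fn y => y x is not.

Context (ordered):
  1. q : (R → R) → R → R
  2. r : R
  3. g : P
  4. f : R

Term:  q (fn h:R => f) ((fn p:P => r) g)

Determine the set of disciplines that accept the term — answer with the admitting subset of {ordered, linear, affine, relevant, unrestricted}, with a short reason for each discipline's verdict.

admitting disciplines: affine, unrestricted
usage: q: 1, r: 1, g: 1, f: 1, h (λ-bound): 0, p (λ-bound): 0
use order (left to right): q, f, r, g
typing: ✓ — R
ordered: ✗, h, p left unused
linear: ✗, h, p left unused
affine: ✓, at most one use each (q, r, g, f, h, p)
relevant: ✗, h, p left unused
unrestricted: ✓, simply typable at R; W, C, E all held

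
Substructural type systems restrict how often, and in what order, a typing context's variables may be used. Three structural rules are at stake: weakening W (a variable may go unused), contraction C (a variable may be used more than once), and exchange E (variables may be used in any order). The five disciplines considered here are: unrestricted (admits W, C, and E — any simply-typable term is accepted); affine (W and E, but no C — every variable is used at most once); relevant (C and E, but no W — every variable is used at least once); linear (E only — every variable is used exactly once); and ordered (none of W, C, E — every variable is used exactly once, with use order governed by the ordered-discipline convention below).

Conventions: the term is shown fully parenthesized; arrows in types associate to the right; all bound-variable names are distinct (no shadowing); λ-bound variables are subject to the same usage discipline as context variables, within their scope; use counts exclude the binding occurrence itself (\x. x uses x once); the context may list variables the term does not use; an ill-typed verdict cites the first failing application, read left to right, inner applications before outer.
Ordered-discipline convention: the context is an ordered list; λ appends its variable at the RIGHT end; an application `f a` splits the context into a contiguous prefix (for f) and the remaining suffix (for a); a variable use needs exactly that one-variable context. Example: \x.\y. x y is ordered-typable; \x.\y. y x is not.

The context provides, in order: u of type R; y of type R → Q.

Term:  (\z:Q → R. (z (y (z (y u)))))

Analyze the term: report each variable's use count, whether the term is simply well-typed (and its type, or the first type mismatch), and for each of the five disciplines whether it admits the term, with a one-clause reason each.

usage: u: 1, y: 2, z [bound]: 2
use order (left to right): z, y, z, y, u
typing: well-typed at (Q → R) → R
ordered ✗ (needs contraction — y ×2, z ×2)
linear ✗ (needs contraction — y ×2, z ×2)
affine ✗ (needs contraction — y ×2, z ×2)
relevant ✓ (at least one use each (u, y, z))
unrestricted ✓ (typability at (Q → R) → R is all that's needed)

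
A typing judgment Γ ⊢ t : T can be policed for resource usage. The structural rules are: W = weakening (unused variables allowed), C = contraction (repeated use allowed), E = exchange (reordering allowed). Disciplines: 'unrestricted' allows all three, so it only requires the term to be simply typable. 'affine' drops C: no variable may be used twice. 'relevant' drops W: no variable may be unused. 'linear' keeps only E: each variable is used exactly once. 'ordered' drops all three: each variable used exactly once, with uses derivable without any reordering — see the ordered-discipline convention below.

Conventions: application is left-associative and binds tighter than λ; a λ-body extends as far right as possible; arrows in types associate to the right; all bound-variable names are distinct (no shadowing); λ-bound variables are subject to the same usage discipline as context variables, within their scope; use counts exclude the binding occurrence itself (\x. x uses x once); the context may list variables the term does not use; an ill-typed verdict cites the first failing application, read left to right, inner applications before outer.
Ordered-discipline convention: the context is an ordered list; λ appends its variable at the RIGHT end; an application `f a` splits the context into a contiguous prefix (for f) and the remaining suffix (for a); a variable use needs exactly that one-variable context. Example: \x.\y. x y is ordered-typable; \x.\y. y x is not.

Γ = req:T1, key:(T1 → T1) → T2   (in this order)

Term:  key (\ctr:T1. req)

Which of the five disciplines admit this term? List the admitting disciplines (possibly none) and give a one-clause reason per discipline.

admitted in: affine, unrestricted
variable uses: req ×1, key ×1, ctr (bound) ×0
order of uses: key, req
typing: well-typed — term : T2
ordered: ✗ — ctr left unused
linear: ✗ — ctr left unused
affine: ✓ — at most one use each (req, key, ctr)
relevant: ✗ — ctr left unused
unrestricted: ✓ — type-checks (T2) and nothing is barred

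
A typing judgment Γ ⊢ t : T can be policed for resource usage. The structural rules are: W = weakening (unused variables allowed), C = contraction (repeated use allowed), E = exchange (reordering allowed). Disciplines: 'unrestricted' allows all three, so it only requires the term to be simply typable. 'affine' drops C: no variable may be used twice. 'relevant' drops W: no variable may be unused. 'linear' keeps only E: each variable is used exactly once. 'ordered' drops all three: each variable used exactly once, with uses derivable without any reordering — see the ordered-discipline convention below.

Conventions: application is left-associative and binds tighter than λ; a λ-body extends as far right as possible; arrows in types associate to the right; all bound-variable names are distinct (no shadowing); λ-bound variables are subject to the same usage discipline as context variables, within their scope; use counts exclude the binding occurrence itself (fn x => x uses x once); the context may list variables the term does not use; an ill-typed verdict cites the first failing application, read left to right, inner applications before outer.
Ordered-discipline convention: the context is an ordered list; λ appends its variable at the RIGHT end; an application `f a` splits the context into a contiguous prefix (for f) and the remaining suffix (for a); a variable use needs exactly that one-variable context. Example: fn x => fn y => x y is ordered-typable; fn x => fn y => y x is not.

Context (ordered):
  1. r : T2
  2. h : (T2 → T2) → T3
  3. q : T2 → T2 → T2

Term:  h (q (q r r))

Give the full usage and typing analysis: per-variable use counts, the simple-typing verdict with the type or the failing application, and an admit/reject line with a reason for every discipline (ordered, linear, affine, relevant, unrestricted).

usage: r=2, h=1, q=2
use order (left to right): h, q, q, r, r
typing: well-typed at T3
ordered ✗ (r ×2, q ×2 used more than once (contraction))
linear ✗ (r ×2, q ×2 used more than once (contraction))
affine ✗ (r ×2, q ×2 used more than once (contraction))
relevant ✓ (at least one use each (r, h, q))
unrestricted ✓ (well-typed at T3; no restrictions here)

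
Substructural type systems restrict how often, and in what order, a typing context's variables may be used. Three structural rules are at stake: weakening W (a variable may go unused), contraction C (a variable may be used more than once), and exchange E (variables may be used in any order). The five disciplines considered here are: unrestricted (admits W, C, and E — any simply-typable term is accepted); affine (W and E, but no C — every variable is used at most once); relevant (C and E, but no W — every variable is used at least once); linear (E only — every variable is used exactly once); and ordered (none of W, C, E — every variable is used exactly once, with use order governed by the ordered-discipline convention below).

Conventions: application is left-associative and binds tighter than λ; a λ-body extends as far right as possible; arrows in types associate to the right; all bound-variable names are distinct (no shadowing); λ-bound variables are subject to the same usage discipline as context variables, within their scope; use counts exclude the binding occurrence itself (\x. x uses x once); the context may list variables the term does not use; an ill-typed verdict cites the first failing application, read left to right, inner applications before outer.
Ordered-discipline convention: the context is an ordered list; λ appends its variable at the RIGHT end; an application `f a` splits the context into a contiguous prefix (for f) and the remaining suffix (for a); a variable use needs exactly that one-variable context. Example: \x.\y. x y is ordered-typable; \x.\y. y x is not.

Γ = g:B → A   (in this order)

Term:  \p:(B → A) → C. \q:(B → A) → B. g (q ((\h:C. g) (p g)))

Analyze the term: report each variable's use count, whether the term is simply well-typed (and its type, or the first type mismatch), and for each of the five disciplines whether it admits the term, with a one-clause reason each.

use counts: g=3, p (bound)=1, q (bound)=1, h (bound)=0
use order (left to right): g, q, g, p, g
typing: the term checks, with type ((B → A) → C) → ((B → A) → B) → A
ordered ✗ (needs contraction — g ×3; unused: h — weakening required)
linear ✗ (needs contraction — g ×3; unused: h — weakening required)
affine ✗ (needs contraction — g ×3)
relevant ✗ (unused: h — weakening required)
unrestricted ✓ (well-typed at ((B → A) → C) → ((B → A) → B) → A; no restrictions here)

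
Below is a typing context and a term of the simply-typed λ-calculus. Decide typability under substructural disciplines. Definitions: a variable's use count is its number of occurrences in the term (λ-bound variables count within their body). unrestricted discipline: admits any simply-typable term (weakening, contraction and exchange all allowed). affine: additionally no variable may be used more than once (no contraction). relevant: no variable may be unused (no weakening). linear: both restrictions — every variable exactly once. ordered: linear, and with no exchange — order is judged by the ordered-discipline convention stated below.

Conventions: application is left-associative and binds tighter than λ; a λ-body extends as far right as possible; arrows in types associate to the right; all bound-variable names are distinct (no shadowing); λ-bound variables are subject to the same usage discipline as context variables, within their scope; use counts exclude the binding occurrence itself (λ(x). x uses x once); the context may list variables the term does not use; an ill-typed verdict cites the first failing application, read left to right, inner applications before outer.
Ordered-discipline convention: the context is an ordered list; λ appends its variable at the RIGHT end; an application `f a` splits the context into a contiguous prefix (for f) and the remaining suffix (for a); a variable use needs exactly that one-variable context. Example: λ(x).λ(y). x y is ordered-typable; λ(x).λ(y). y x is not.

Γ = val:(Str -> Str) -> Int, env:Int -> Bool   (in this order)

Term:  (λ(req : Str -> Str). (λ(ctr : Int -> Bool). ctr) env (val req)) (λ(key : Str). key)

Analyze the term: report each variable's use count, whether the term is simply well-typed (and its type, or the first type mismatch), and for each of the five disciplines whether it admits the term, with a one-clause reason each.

variable uses: val: 1×, env: 1×, req [bound]: 1×, ctr [bound]: 1×, key [bound]: 1×
use order (left to right): ctr, env, val, req, key
typing: ✓ — Bool
ordered: ✗ — use order ctr, env, val, req, key needs exchange
linear: ✓ — single use per variable (val, env, req, ctr, key)
affine: ✓ — no duplicate uses among val, env, req, ctr, key
relevant: ✓ — every one of val, env, req, ctr, key appears
unrestricted: ✓ — simply typable at Bool; W, C, E all held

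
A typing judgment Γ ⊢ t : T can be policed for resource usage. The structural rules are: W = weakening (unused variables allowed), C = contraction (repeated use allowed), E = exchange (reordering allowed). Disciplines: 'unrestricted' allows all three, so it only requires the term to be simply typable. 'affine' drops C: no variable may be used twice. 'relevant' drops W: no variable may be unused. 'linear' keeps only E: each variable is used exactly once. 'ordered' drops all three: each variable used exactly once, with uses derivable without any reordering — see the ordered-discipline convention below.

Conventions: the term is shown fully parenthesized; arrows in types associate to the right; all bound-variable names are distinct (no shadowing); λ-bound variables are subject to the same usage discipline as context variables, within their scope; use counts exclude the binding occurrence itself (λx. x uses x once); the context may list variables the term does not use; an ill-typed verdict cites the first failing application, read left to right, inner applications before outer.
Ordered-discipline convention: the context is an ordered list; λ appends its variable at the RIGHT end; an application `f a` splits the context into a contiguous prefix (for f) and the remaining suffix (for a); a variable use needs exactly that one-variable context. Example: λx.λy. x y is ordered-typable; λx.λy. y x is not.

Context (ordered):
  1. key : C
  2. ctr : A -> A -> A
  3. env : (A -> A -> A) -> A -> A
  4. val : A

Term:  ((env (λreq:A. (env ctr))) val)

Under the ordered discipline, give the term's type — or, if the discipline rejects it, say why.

not well-typed under ordered — needs contraction — env ×2; needs weakening: key, req unused
use counts: key ×0; ctr ×1; env ×2; val ×1; req [bound] ×0
order of uses: env, env, ctr, val
typing: well-typed at A
summary: ordered ✗; linear ✗; affine ✗; relevant ✗; unrestricted ✓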